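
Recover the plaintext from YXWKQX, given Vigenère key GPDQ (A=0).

Repeat the key across the ciphertext: GPDQGP
Y(24)−G(6): 18 → S
X(23)−P(15): 8 → I
W(22)−D(3): 19 → T
K(10)−Q(16): -6≡20 → U
Q(16)−G(6): 10 → K
X(23)−P(15): 8 → I

SITUKI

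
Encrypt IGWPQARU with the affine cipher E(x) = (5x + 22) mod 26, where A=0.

KACTYWDS

I(8): 5·8+22=62≡10 → K
G(6): 5·6+22=52≡0 → A
W(22): 5·22+22=132≡2 → C
P(15): 5·15+22=97≡19 → T
Q(16): 5·16+22=102≡24 → Y
A(0): 5·0+22=22 → W
R(17): 5·17+22=107≡3 → D
U(20): 5·20+22=122≡18 → S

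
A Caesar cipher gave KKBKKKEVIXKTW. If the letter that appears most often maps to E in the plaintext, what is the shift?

The most frequent ciphertext letter is K (appears 6 times).
K is position 10; E is position 4.
Shift = 6.

6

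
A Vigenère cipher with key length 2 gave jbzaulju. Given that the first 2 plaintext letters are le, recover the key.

Subtract each crib letter from the matching ciphertext letter (mod 26):
j(9)−l(11)=-2≡24 → y
b(1)−e(4)=-3≡23 → x

yx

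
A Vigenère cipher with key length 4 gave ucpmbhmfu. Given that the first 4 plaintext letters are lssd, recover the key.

jkxj

Subtract each crib letter from the matching ciphertext letter (mod 26):
u(20)−l(11)=9 → j
c(2)−s(18)=-16≡10 → k
p(15)−s(18)=-3≡23 → x
m(12)−d(3)=9 → j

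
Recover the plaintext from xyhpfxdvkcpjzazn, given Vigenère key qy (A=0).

Repeat the key across the ciphertext: qyqyqyqyqyqyqyqy
x(23)−q(16): 7 → h
y(24)−y(24): 0 → a
h(7)−q(16): -9≡17 → r
p(15)−y(24): -9≡17 → r
f(5)−q(16): -11≡15 → p
x(23)−y(24): -1≡25 → z
d(3)−q(16): -13≡13 → n
v(21)−y(24): -3≡23 → x
k(10)−q(16): -6≡20 → u
c(2)−y(24): -22≡4 → e
p(15)−q(16): -1≡25 → z
j(9)−y(24): -15≡11 → l
z(25)−q(16): 9 → j
a(0)−y(24): -24≡2 → c
z(25)−q(16): 9 → j
n(13)−y(24): -11≡15 → p

harrpznxuezljcjp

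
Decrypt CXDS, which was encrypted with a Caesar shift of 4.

YTZO

C(2): 2−4=-2≡24 → Y
X(23): 23−4=19 → T
D(3): 3−4=-1≡25 → Z
S(18): 18−4=14 → O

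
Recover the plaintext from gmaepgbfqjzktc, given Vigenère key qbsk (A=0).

qliuzfjvaihadb

Repeat the key across the ciphertext: qbskqbskqbskqb
g(6)−q(16): -10≡16 → q
m(12)−b(1): 11 → l
a(0)−s(18): -18≡8 → i
e(4)−k(10): -6≡20 → u
p(15)−q(16): -1≡25 → z
g(6)−b(1): 5 → f
b(1)−s(18): -17≡9 → j
f(5)−k(10): -5≡21 → v
q(16)−q(16): 0 → a
j(9)−b(1): 8 → i
z(25)−s(18): 7 → h
k(10)−k(10): 0 → a
t(19)−q(16): 3 → d
c(2)−b(1): 1 → b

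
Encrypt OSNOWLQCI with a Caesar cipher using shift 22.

O(14): 14+22=36≡10 → K
S(18): 18+22=40≡14 → O
N(13): 13+22=35≡9 → J
O(14): 14+22=36≡10 → K
W(22): 22+22=44≡18 → S
L(11): 11+22=33≡7 → H
Q(16): 16+22=38≡12 → M
C(2): 2+22=24 → Y
I(8): 8+22=30≡4 → E

KOJKSHMYE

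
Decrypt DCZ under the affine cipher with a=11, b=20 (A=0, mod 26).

PWR

The inverse of 11 mod 26 is 19, since 11·19=209≡1. Apply D(y)=19·(y−20) mod 26:
D(3): 19·(3−20)=-323≡15 → P
C(2): 19·(2−20)=-342≡22 → W
Z(25): 19·(25−20)=95≡17 → R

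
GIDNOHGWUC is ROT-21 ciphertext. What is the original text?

G(6): 6−21=-15≡11 → L
I(8): 8−21=-13≡13 → N
D(3): 3−21=-18≡8 → I
N(13): 13−21=-8≡18 → S
O(14): 14−21=-7≡19 → T
H(7): 7−21=-14≡12 → M
G(6): 6−21=-15≡11 → L
W(22): 22−21=1 → B
U(20): 20−21=-1≡25 → Z
C(2): 2−21=-19≡7 → H

LNISTMLBZH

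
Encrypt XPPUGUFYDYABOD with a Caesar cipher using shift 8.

X(23): 23+8=31≡5 → F
P(15): 15+8=23 → X
P(15): 15+8=23 → X
U(20): 20+8=28≡2 → C
G(6): 6+8=14 → O
U(20): 20+8=28≡2 → C
F(5): 5+8=13 → N
Y(24): 24+8=32≡6 → G
D(3): 3+8=11 → L
Y(24): 24+8=32≡6 → G
A(0): 0+8=8 → I
B(1): 1+8=9 → J
O(14): 14+8=22 → W
D(3): 3+8=11 → L

FXXCOCNGLGIJWL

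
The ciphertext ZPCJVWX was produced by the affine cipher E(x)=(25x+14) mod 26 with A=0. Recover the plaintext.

PZMFTSR

The inverse of 25 mod 26 is 25, since 25·25=625≡1. Apply D(y)=25·(y−14) mod 26:
Z(25): 25·(25−14)=275≡15 → P
P(15): 25·(15−14)=25 → Z
C(2): 25·(2−14)=-300≡12 → M
J(9): 25·(9−14)=-125≡5 → F
V(21): 25·(21−14)=175≡19 → T
W(22): 25·(22−14)=200≡18 → S
X(23): 25·(23−14)=225≡17 → R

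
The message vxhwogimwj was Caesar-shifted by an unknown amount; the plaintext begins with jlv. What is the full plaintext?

From the crib: v(21)−j(9)=12, so the shift is 12.
Subtract 12 from each ciphertext letter:
v(21): 21−12=9 → j
x(23): 23−12=11 → l
h(7): 7−12=-5≡21 → v
w(22): 22−12=10 → k
o(14): 14−12=2 → c
g(6): 6−12=-6≡20 → u
i(8): 8−12=-4≡22 → w
m(12): 12−12=0 → a
w(22): 22−12=10 → k
j(9): 9−12=-3≡23 → x

jlvkcuwakx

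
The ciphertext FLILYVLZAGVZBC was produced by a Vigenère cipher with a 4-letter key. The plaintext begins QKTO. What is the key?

Subtract each crib letter from the matching ciphertext letter (mod 26):
F(5)−Q(16)=-11≡15 → P
L(11)−K(10)=1 → B
I(8)−T(19)=-11≡15 → P
L(11)−O(14)=-3≡23 → X

PBPX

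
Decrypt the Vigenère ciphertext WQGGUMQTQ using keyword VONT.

BCTNZYDAV

Repeat the key across the ciphertext: VONTVONTV
W(22)−V(21): 1 → B
Q(16)−O(14): 2 → C
G(6)−N(13): -7≡19 → T
G(6)−T(19): -13≡13 → N
U(20)−V(21): -1≡25 → Z
M(12)−O(14): -2≡24 → Y
Q(16)−N(13): 3 → D
T(19)−T(19): 0 → A
Q(16)−V(21): -5≡21 → V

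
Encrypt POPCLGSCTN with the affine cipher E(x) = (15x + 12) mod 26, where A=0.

DODQVYWQLZ

P(15): 15·15+12=237≡3 → D
O(14): 15·14+12=222≡14 → O
P(15): 15·15+12=237≡3 → D
C(2): 15·2+12=42≡16 → Q
L(11): 15·11+12=177≡21 → V
G(6): 15·6+12=102≡24 → Y
S(18): 15·18+12=282≡22 → W
C(2): 15·2+12=42≡16 → Q
T(19): 15·19+12=297≡11 → L
N(13): 15·13+12=207≡25 → Z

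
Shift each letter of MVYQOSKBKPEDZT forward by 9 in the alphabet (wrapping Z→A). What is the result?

VEHZXBTKTYNMIC

M(12): 12+9=21 → V
V(21): 21+9=30≡4 → E
Y(24): 24+9=33≡7 → H
Q(16): 16+9=25 → Z
O(14): 14+9=23 → X
S(18): 18+9=27≡1 → B
K(10): 10+9=19 → T
B(1): 1+9=10 → K
K(10): 10+9=19 → T
P(15): 15+9=24 → Y
E(4): 4+9=13 → N
D(3): 3+9=12 → M
Z(25): 25+9=34≡8 → I
T(19): 19+9=28≡2 → C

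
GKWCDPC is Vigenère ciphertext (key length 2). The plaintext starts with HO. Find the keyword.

Subtract each crib letter from the matching ciphertext letter (mod 26):
G(6)−H(7)=-1≡25 → Z
K(10)−O(14)=-4≡22 → W

ZW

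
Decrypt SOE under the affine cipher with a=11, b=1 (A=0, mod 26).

The inverse of 11 mod 26 is 19, since 11·19=209≡1. Apply D(y)=19·(y−1) mod 26:
S(18): 19·(18−1)=323≡11 → L
O(14): 19·(14−1)=247≡13 → N
E(4): 19·(4−1)=57≡5 → F

LNF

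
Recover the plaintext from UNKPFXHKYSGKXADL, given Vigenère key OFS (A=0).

Repeat the key across the ciphertext: OFSOFSOFSOFSOFSO
U(20)−O(14): 6 → G
N(13)−F(5): 8 → I
K(10)−S(18): -8≡18 → S
P(15)−O(14): 1 → B
F(5)−F(5): 0 → A
X(23)−S(18): 5 → F
H(7)−O(14): -7≡19 → T
K(10)−F(5): 5 → F
Y(24)−S(18): 6 → G
S(18)−O(14): 4 → E
G(6)−F(5): 1 → B
K(10)−S(18): -8≡18 → S
X(23)−O(14): 9 → J
A(0)−F(5): -5≡21 → V
D(3)−S(18): -15≡11 → L
L(11)−O(14): -3≡23 → X

GISBAFTFGEBSJVLX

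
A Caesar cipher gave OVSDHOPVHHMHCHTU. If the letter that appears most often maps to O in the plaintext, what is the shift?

The most frequent ciphertext letter is H (appears 5 times).
H is position 7; O is position 14.
Shift = -7≡19.

19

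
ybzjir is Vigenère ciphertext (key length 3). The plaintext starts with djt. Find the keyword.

vsg

Subtract each crib letter from the matching ciphertext letter (mod 26):
y(24)−d(3)=21 → v
b(1)−j(9)=-8≡18 → s
z(25)−t(19)=6 → g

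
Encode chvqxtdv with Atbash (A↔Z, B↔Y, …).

xsejcgwe

c(2) → x(23)
h(7) → s(18)
v(21) → e(4)
q(16) → j(9)
x(23) → c(2)
t(19) → g(6)
d(3) → w(22)
v(21) → e(4)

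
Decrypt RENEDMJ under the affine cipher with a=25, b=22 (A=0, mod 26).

The inverse of 25 mod 26 is 25, since 25·25=625≡1. Apply D(y)=25·(y−22) mod 26:
R(17): 25·(17−22)=-125≡5 → F
E(4): 25·(4−22)=-450≡18 → S
N(13): 25·(13−22)=-225≡9 → J
E(4): 25·(4−22)=-450≡18 → S
D(3): 25·(3−22)=-475≡19 → T
M(12): 25·(12−22)=-250≡10 → K
J(9): 25·(9−22)=-325≡13 → N

FSJSTKN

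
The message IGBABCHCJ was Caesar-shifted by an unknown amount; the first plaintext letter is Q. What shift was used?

18

From the crib: I(8)−Q(16)=-8≡18, so the shift is 18.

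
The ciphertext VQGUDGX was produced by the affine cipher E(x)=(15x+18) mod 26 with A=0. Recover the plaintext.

The inverse of 15 mod 26 is 7, since 15·7=105≡1. Apply D(y)=7·(y−18) mod 26:
V(21): 7·(21−18)=21 → V
Q(16): 7·(16−18)=-14≡12 → M
G(6): 7·(6−18)=-84≡20 → U
U(20): 7·(20−18)=14 → O
D(3): 7·(3−18)=-105≡25 → Z
G(6): 7·(6−18)=-84≡20 → U
X(23): 7·(23−18)=35≡9 → J

VMUOZUJ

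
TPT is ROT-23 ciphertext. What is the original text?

T(19): 19−23=-4≡22 → W
P(15): 15−23=-8≡18 → S
T(19): 19−23=-4≡22 → W

WSW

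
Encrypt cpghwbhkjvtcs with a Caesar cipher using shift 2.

erijydjmlxveu

c(2): 2+2=4 → e
p(15): 15+2=17 → r
g(6): 6+2=8 → i
h(7): 7+2=9 → j
w(22): 22+2=24 → y
b(1): 1+2=3 → d
h(7): 7+2=9 → j
k(10): 10+2=12 → m
j(9): 9+2=11 → l
v(21): 21+2=23 → x
t(19): 19+2=21 → v
c(2): 2+2=4 → e
s(18): 18+2=20 → u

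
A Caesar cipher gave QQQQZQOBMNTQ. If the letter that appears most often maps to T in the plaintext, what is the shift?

23

The most frequent ciphertext letter is Q (appears 6 times).
Q is position 16; T is position 19.
Shift = -3≡23.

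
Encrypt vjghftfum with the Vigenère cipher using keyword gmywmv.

Repeat the key across the message: gmywmvgmy
v(21)+g(6): 27≡1 → b
j(9)+m(12): 21 → v
g(6)+y(24): 30≡4 → e
h(7)+w(22): 29≡3 → d
f(5)+m(12): 17 → r
t(19)+v(21): 40≡14 → o
f(5)+g(6): 11 → l
u(20)+m(12): 32≡6 → g
m(12)+y(24): 36≡10 → k

bvedrolgk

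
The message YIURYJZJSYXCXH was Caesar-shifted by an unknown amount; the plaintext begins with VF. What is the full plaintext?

VFROVGWGPVUZUE

From the crib: Y(24)−V(21)=3, so the shift is 3.
Subtract 3 from each ciphertext letter:
Y(24): 24−3=21 → V
I(8): 8−3=5 → F
U(20): 20−3=17 → R
R(17): 17−3=14 → O
Y(24): 24−3=21 → V
J(9): 9−3=6 → G
Z(25): 25−3=22 → W
J(9): 9−3=6 → G
S(18): 18−3=15 → P
Y(24): 24−3=21 → V
X(23): 23−3=20 → U
C(2): 2−3=-1≡25 → Z
X(23): 23−3=20 → U
H(7): 7−3=4 → E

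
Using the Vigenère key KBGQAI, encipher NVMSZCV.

XWSIZKF

Repeat the key across the message: KBGQAIK
N(13)+K(10): 23 → X
V(21)+B(1): 22 → W
M(12)+G(6): 18 → S
S(18)+Q(16): 34≡8 → I
Z(25)+A(0): 25 → Z
C(2)+I(8): 10 → K
V(21)+K(10): 31≡5 → F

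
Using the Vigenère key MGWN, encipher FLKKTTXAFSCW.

Repeat the key across the message: MGWNMGWNMGWN
F(5)+M(12): 17 → R
L(11)+G(6): 17 → R
K(10)+W(22): 32≡6 → G
K(10)+N(13): 23 → X
T(19)+M(12): 31≡5 → F
T(19)+G(6): 25 → Z
X(23)+W(22): 45≡19 → T
A(0)+N(13): 13 → N
F(5)+M(12): 17 → R
S(18)+G(6): 24 → Y
C(2)+W(22): 24 → Y
W(22)+N(13): 35≡9 → J

RRGXFZTNRYYJ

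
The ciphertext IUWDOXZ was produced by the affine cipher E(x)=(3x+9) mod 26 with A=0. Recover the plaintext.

The inverse of 3 mod 26 is 9, since 3·9=27≡1. Apply D(y)=9·(y−9) mod 26:
I(8): 9·(8−9)=-9≡17 → R
U(20): 9·(20−9)=99≡21 → V
W(22): 9·(22−9)=117≡13 → N
D(3): 9·(3−9)=-54≡24 → Y
O(14): 9·(14−9)=45≡19 → T
X(23): 9·(23−9)=126≡22 → W
Z(25): 9·(25−9)=144≡14 → O

RVNYTWO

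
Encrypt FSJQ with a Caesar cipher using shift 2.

F(5): 5+2=7 → H
S(18): 18+2=20 → U
J(9): 9+2=11 → L
Q(16): 16+2=18 → S

HULS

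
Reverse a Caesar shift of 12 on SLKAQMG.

S(18): 18−12=6 → G
L(11): 11−12=-1≡25 → Z
K(10): 10−12=-2≡24 → Y
A(0): 0−12=-12≡14 → O
Q(16): 16−12=4 → E
M(12): 12−12=0 → A
G(6): 6−12=-6≡20 → U

GZYOEAU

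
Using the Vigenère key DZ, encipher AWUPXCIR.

Repeat the key across the message: DZDZDZDZ
A(0)+D(3): 3 → D
W(22)+Z(25): 47≡21 → V
U(20)+D(3): 23 → X
P(15)+Z(25): 40≡14 → O
X(23)+D(3): 26≡0 → A
C(2)+Z(25): 27≡1 → B
I(8)+D(3): 11 → L
R(17)+Z(25): 42≡16 → Q

DVXOABLQ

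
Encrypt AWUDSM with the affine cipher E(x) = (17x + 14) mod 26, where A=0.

A(0): 17·0+14=14 → O
W(22): 17·22+14=388≡24 → Y
U(20): 17·20+14=354≡16 → Q
D(3): 17·3+14=65≡13 → N
S(18): 17·18+14=320≡8 → I
M(12): 17·12+14=218≡10 → K

OYQNIK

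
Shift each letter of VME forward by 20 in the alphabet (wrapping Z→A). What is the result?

PGY

V(21): 21+20=41≡15 → P
M(12): 12+20=32≡6 → G
E(4): 4+20=24 → Y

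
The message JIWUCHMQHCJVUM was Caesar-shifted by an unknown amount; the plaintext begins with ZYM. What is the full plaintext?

From the crib: J(9)−Z(25)=-16≡10, so the shift is 10.
Subtract 10 from each ciphertext letter:
J(9): 9−10=-1≡25 → Z
I(8): 8−10=-2≡24 → Y
W(22): 22−10=12 → M
U(20): 20−10=10 → K
C(2): 2−10=-8≡18 → S
H(7): 7−10=-3≡23 → X
M(12): 12−10=2 → C
Q(16): 16−10=6 → G
H(7): 7−10=-3≡23 → X
C(2): 2−10=-8≡18 → S
J(9): 9−10=-1≡25 → Z
V(21): 21−10=11 → L
U(20): 20−10=10 → K
M(12): 12−10=2 → C

ZYMKSXCGXSZLKC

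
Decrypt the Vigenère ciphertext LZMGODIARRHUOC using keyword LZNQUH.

Repeat the key across the ciphertext: LZNQUHLZNQUHLZ
L(11)−L(11): 0 → A
Z(25)−Z(25): 0 → A
M(12)−N(13): -1≡25 → Z
G(6)−Q(16): -10≡16 → Q
O(14)−U(20): -6≡20 → U
D(3)−H(7): -4≡22 → W
I(8)−L(11): -3≡23 → X
A(0)−Z(25): -25≡1 → B
R(17)−N(13): 4 → E
R(17)−Q(16): 1 → B
H(7)−U(20): -13≡13 → N
U(20)−H(7): 13 → N
O(14)−L(11): 3 → D
C(2)−Z(25): -23≡3 → D

AAZQUWXBEBNNDD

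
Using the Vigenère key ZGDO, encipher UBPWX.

THSKW

Repeat the key across the message: ZGDOZ
U(20)+Z(25): 45≡19 → T
B(1)+G(6): 7 → H
P(15)+D(3): 18 → S
W(22)+O(14): 36≡10 → K
X(23)+Z(25): 48≡22 → W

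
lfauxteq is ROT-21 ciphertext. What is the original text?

l(11): 11−21=-10≡16 → q
f(5): 5−21=-16≡10 → k
a(0): 0−21=-21≡5 → f
u(20): 20−21=-1≡25 → z
x(23): 23−21=2 → c
t(19): 19−21=-2≡24 → y
e(4): 4−21=-17≡9 → j
q(16): 16−21=-5≡21 → v

qkfzcyjv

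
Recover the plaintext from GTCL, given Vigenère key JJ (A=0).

XKTC

Repeat the key across the ciphertext: JJJJ
G(6)−J(9): -3≡23 → X
T(19)−J(9): 10 → K
C(2)−J(9): -7≡19 → T
L(11)−J(9): 2 → C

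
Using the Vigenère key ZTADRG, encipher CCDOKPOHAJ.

BVDRBVNAAM

Repeat the key across the message: ZTADRGZTAD
C(2)+Z(25): 27≡1 → B
C(2)+T(19): 21 → V
D(3)+A(0): 3 → D
O(14)+D(3): 17 → R
K(10)+R(17): 27≡1 → B
P(15)+G(6): 21 → V
O(14)+Z(25): 39≡13 → N
H(7)+T(19): 26≡0 → A
A(0)+A(0): 0 → A
J(9)+D(3): 12 → M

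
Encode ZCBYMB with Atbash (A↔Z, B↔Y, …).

AXYBNY

Z(25) → A(0)
C(2) → X(23)
B(1) → Y(24)
Y(24) → B(1)
M(12) → N(13)
B(1) → Y(24)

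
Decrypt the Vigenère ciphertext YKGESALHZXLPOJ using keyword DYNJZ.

VMTVTXNUQYIRBA

Repeat the key across the ciphertext: DYNJZDYNJZDYNJ
Y(24)−D(3): 21 → V
K(10)−Y(24): -14≡12 → M
G(6)−N(13): -7≡19 → T
E(4)−J(9): -5≡21 → V
S(18)−Z(25): -7≡19 → T
A(0)−D(3): -3≡23 → X
L(11)−Y(24): -13≡13 → N
H(7)−N(13): -6≡20 → U
Z(25)−J(9): 16 → Q
X(23)−Z(25): -2≡24 → Y
L(11)−D(3): 8 → I
P(15)−Y(24): -9≡17 → R
O(14)−N(13): 1 → B
J(9)−J(9): 0 → A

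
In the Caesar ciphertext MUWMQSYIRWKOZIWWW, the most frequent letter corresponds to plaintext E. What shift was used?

The most frequent ciphertext letter is W (appears 5 times).
W is position 22; E is position 4.
Shift = 18.

18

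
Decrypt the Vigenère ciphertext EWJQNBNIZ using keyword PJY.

Repeat the key across the ciphertext: PJYPJYPJY
E(4)−P(15): -11≡15 → P
W(22)−J(9): 13 → N
J(9)−Y(24): -15≡11 → L
Q(16)−P(15): 1 → B
N(13)−J(9): 4 → E
B(1)−Y(24): -23≡3 → D
N(13)−P(15): -2≡24 → Y
I(8)−J(9): -1≡25 → Z
Z(25)−Y(24): 1 → B

PNLBEDYZB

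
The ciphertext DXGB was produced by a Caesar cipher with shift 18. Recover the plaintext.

D(3): 3−18=-15≡11 → L
X(23): 23−18=5 → F
G(6): 6−18=-12≡14 → O
B(1): 1−18=-17≡9 → J

LFOJ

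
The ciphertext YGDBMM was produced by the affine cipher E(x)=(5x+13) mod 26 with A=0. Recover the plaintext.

The inverse of 5 mod 26 is 21, since 5·21=105≡1. Apply D(y)=21·(y−13) mod 26:
Y(24): 21·(24−13)=231≡23 → X
G(6): 21·(6−13)=-147≡9 → J
D(3): 21·(3−13)=-210≡24 → Y
B(1): 21·(1−13)=-252≡8 → I
M(12): 21·(12−13)=-21≡5 → F
M(12): 21·(12−13)=-21≡5 → F

XJYIFF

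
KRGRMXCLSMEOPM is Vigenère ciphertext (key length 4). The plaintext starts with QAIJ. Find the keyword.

Subtract each crib letter from the matching ciphertext letter (mod 26):
K(10)−Q(16)=-6≡20 → U
R(17)−A(0)=17 → R
G(6)−I(8)=-2≡24 → Y
R(17)−J(9)=8 → I

URYI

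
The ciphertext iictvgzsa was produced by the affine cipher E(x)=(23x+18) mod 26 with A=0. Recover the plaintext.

mmorzepag

The inverse of 23 mod 26 is 17, since 23·17=391≡1. Apply D(y)=17·(y−18) mod 26:
i(8): 17·(8−18)=-170≡12 → m
i(8): 17·(8−18)=-170≡12 → m
c(2): 17·(2−18)=-272≡14 → o
t(19): 17·(19−18)=17 → r
v(21): 17·(21−18)=51≡25 → z
g(6): 17·(6−18)=-204≡4 → e
z(25): 17·(25−18)=119≡15 → p
s(18): 17·(18−18)=0 → a
a(0): 17·(0−18)=-306≡6 → g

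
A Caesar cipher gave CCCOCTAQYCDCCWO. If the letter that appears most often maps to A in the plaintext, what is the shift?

The most frequent ciphertext letter is C (appears 7 times).
C is position 2; A is position 0.
Shift = 2.

2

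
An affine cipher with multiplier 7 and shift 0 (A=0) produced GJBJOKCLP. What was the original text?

The inverse of 7 mod 26 is 15, since 7·15=105≡1. Apply D(y)=15·(y−0) mod 26:
G(6): 15·(6−0)=90≡12 → M
J(9): 15·(9−0)=135≡5 → F
B(1): 15·(1−0)=15 → P
J(9): 15·(9−0)=135≡5 → F
O(14): 15·(14−0)=210≡2 → C
K(10): 15·(10−0)=150≡20 → U
C(2): 15·(2−0)=30≡4 → E
L(11): 15·(11−0)=165≡9 → J
P(15): 15·(15−0)=225≡17 → R

MFPFCUEJR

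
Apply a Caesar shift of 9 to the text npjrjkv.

wysaste

n(13): 13+9=22 → w
p(15): 15+9=24 → y
j(9): 9+9=18 → s
r(17): 17+9=26≡0 → a
j(9): 9+9=18 → s
k(10): 10+9=19 → t
v(21): 21+9=30≡4 → e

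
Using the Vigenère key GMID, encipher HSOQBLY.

NEWTHXG

Repeat the key across the message: GMIDGMI
H(7)+G(6): 13 → N
S(18)+M(12): 30≡4 → E
O(14)+I(8): 22 → W
Q(16)+D(3): 19 → T
B(1)+G(6): 7 → H
L(11)+M(12): 23 → X
Y(24)+I(8): 32≡6 → G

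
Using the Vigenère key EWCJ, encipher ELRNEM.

Repeat the key across the message: EWCJEW
E(4)+E(4): 8 → I
L(11)+W(22): 33≡7 → H
R(17)+C(2): 19 → T
N(13)+J(9): 22 → W
E(4)+E(4): 8 → I
M(12)+W(22): 34≡8 → I

IHTWII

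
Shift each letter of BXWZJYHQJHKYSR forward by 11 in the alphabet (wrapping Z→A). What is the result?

B(1): 1+11=12 → M
X(23): 23+11=34≡8 → I
W(22): 22+11=33≡7 → H
Z(25): 25+11=36≡10 → K
J(9): 9+11=20 → U
Y(24): 24+11=35≡9 → J
H(7): 7+11=18 → S
Q(16): 16+11=27≡1 → B
J(9): 9+11=20 → U
H(7): 7+11=18 → S
K(10): 10+11=21 → V
Y(24): 24+11=35≡9 → J
S(18): 18+11=29≡3 → D
R(17): 17+11=28≡2 → C

MIHKUJSBUSVJDC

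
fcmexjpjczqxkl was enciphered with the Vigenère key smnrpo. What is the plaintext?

Repeat the key across the ciphertext: smnrposmnrposm
f(5)−s(18): -13≡13 → n
c(2)−m(12): -10≡16 → q
m(12)−n(13): -1≡25 → z
e(4)−r(17): -13≡13 → n
x(23)−p(15): 8 → i
j(9)−o(14): -5≡21 → v
p(15)−s(18): -3≡23 → x
j(9)−m(12): -3≡23 → x
c(2)−n(13): -11≡15 → p
z(25)−r(17): 8 → i
q(16)−p(15): 1 → b
x(23)−o(14): 9 → j
k(10)−s(18): -8≡18 → s
l(11)−m(12): -1≡25 → z

nqznivxxpibjsz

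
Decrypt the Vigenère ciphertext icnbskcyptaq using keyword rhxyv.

rvqdxtvbryjj

Repeat the key across the ciphertext: rhxyvrhxyvrh
i(8)−r(17): -9≡17 → r
c(2)−h(7): -5≡21 → v
n(13)−x(23): -10≡16 → q
b(1)−y(24): -23≡3 → d
s(18)−v(21): -3≡23 → x
k(10)−r(17): -7≡19 → t
c(2)−h(7): -5≡21 → v
y(24)−x(23): 1 → b
p(15)−y(24): -9≡17 → r
t(19)−v(21): -2≡24 → y
a(0)−r(17): -17≡9 → j
q(16)−h(7): 9 → j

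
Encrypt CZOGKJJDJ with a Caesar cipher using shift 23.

C(2): 2+23=25 → Z
Z(25): 25+23=48≡22 → W
O(14): 14+23=37≡11 → L
G(6): 6+23=29≡3 → D
K(10): 10+23=33≡7 → H
J(9): 9+23=32≡6 → G
J(9): 9+23=32≡6 → G
D(3): 3+23=26≡0 → A
J(9): 9+23=32≡6 → G

ZWLDHGGAG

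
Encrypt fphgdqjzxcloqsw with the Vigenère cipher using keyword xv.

ckebalguuxijnnt

Repeat the key across the message: xvxvxvxvxvxvxvx
f(5)+x(23): 28≡2 → c
p(15)+v(21): 36≡10 → k
h(7)+x(23): 30≡4 → e
g(6)+v(21): 27≡1 → b
d(3)+x(23): 26≡0 → a
q(16)+v(21): 37≡11 → l
j(9)+x(23): 32≡6 → g
z(25)+v(21): 46≡20 → u
x(23)+x(23): 46≡20 → u
c(2)+v(21): 23 → x
l(11)+x(23): 34≡8 → i
o(14)+v(21): 35≡9 → j
q(16)+x(23): 39≡13 → n
s(18)+v(21): 39≡13 → n
w(22)+x(23): 45≡19 → t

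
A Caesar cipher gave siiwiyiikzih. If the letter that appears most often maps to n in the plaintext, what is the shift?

21

The most frequent ciphertext letter is i (appears 6 times).
i is position 8; n is position 13.
Shift = -5≡21.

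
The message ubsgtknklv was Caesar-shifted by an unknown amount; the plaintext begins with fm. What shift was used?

15

From the crib: u(20)−f(5)=15, so the shift is 15.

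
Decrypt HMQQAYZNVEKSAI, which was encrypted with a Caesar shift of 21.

H(7): 7−21=-14≡12 → M
M(12): 12−21=-9≡17 → R
Q(16): 16−21=-5≡21 → V
Q(16): 16−21=-5≡21 → V
A(0): 0−21=-21≡5 → F
Y(24): 24−21=3 → D
Z(25): 25−21=4 → E
N(13): 13−21=-8≡18 → S
V(21): 21−21=0 → A
E(4): 4−21=-17≡9 → J
K(10): 10−21=-11≡15 → P
S(18): 18−21=-3≡23 → X
A(0): 0−21=-21≡5 → F
I(8): 8−21=-13≡13 → N

MRVVFDESAJPXFN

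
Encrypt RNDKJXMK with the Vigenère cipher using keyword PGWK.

Repeat the key across the message: PGWKPGWK
R(17)+P(15): 32≡6 → G
N(13)+G(6): 19 → T
D(3)+W(22): 25 → Z
K(10)+K(10): 20 → U
J(9)+P(15): 24 → Y
X(23)+G(6): 29≡3 → D
M(12)+W(22): 34≡8 → I
K(10)+K(10): 20 → U

GTZUYDIU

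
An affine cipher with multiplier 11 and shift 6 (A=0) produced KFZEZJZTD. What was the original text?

YHXOXFXNV

The inverse of 11 mod 26 is 19, since 11·19=209≡1. Apply D(y)=19·(y−6) mod 26:
K(10): 19·(10−6)=76≡24 → Y
F(5): 19·(5−6)=-19≡7 → H
Z(25): 19·(25−6)=361≡23 → X
E(4): 19·(4−6)=-38≡14 → O
Z(25): 19·(25−6)=361≡23 → X
J(9): 19·(9−6)=57≡5 → F
Z(25): 19·(25−6)=361≡23 → X
T(19): 19·(19−6)=247≡13 → N
D(3): 19·(3−6)=-57≡21 → V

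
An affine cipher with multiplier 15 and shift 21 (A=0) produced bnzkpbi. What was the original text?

The inverse of 15 mod 26 is 7, since 15·7=105≡1. Apply D(y)=7·(y−21) mod 26:
b(1): 7·(1−21)=-140≡16 → q
n(13): 7·(13−21)=-56≡22 → w
z(25): 7·(25−21)=28≡2 → c
k(10): 7·(10−21)=-77≡1 → b
p(15): 7·(15−21)=-42≡10 → k
b(1): 7·(1−21)=-140≡16 → q
i(8): 7·(8−21)=-91≡13 → n

qwcbkqn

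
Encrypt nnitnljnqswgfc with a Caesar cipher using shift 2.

n(13): 13+2=15 → p
n(13): 13+2=15 → p
i(8): 8+2=10 → k
t(19): 19+2=21 → v
n(13): 13+2=15 → p
l(11): 11+2=13 → n
j(9): 9+2=11 → l
n(13): 13+2=15 → p
q(16): 16+2=18 → s
s(18): 18+2=20 → u
w(22): 22+2=24 → y
g(6): 6+2=8 → i
f(5): 5+2=7 → h
c(2): 2+2=4 → e

ppkvpnlpsuyihe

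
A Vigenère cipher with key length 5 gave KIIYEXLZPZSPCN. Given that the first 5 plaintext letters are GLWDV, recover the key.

EXMVJ

Subtract each crib letter from the matching ciphertext letter (mod 26):
K(10)−G(6)=4 → E
I(8)−L(11)=-3≡23 → X
I(8)−W(22)=-14≡12 → M
Y(24)−D(3)=21 → V
E(4)−V(21)=-17≡9 → J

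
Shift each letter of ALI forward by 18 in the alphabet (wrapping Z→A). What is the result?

SDA

A(0): 0+18=18 → S
L(11): 11+18=29≡3 → D
I(8): 8+18=26≡0 → A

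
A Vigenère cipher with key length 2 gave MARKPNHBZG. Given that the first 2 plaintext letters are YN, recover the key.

ON

Subtract each crib letter from the matching ciphertext letter (mod 26):
M(12)−Y(24)=-12≡14 → O
A(0)−N(13)=-13≡13 → N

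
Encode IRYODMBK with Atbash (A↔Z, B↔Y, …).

I(8) → R(17)
R(17) → I(8)
Y(24) → B(1)
O(14) → L(11)
D(3) → W(22)
M(12) → N(13)
B(1) → Y(24)
K(10) → P(15)

RIBLWNYP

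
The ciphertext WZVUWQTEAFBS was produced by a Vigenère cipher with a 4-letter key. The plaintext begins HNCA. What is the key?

PMTU

Subtract each crib letter from the matching ciphertext letter (mod 26):
W(22)−H(7)=15 → P
Z(25)−N(13)=12 → M
V(21)−C(2)=19 → T
U(20)−A(0)=20 → U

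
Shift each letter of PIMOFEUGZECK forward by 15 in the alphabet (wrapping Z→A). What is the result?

EXBDUTJVOTRZ

P(15): 15+15=30≡4 → E
I(8): 8+15=23 → X
M(12): 12+15=27≡1 → B
O(14): 14+15=29≡3 → D
F(5): 5+15=20 → U
E(4): 4+15=19 → T
U(20): 20+15=35≡9 → J
G(6): 6+15=21 → V
Z(25): 25+15=40≡14 → O
E(4): 4+15=19 → T
C(2): 2+15=17 → R
K(10): 10+15=25 → Z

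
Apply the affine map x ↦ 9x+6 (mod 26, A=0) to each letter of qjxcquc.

ujfyuey

q(16): 9·16+6=150≡20 → u
j(9): 9·9+6=87≡9 → j
x(23): 9·23+6=213≡5 → f
c(2): 9·2+6=24 → y
q(16): 9·16+6=150≡20 → u
u(20): 9·20+6=186≡4 → e
c(2): 9·2+6=24 → y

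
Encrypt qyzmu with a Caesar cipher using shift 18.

q(16): 16+18=34≡8 → i
y(24): 24+18=42≡16 → q
z(25): 25+18=43≡17 → r
m(12): 12+18=30≡4 → e
u(20): 20+18=38≡12 → m

iqrem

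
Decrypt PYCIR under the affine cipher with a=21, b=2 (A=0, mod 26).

The inverse of 21 mod 26 is 5, since 21·5=105≡1. Apply D(y)=5·(y−2) mod 26:
P(15): 5·(15−2)=65≡13 → N
Y(24): 5·(24−2)=110≡6 → G
C(2): 5·(2−2)=0 → A
I(8): 5·(8−2)=30≡4 → E
R(17): 5·(17−2)=75≡23 → X

NGAEX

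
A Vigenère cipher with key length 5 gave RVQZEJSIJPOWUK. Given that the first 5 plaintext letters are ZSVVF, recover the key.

Subtract each crib letter from the matching ciphertext letter (mod 26):
R(17)−Z(25)=-8≡18 → S
V(21)−S(18)=3 → D
Q(16)−V(21)=-5≡21 → V
Z(25)−V(21)=4 → E
E(4)−F(5)=-1≡25 → Z

SDVEZ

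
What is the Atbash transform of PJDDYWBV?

P(15) → K(10)
J(9) → Q(16)
D(3) → W(22)
D(3) → W(22)
Y(24) → B(1)
W(22) → D(3)
B(1) → Y(24)
V(21) → E(4)

KQWWBDYE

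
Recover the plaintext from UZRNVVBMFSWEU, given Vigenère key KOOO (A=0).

KLDZLHNYVEIQK

Repeat the key across the ciphertext: KOOOKOOOKOOOK
U(20)−K(10): 10 → K
Z(25)−O(14): 11 → L
R(17)−O(14): 3 → D
N(13)−O(14): -1≡25 → Z
V(21)−K(10): 11 → L
V(21)−O(14): 7 → H
B(1)−O(14): -13≡13 → N
M(12)−O(14): -2≡24 → Y
F(5)−K(10): -5≡21 → V
S(18)−O(14): 4 → E
W(22)−O(14): 8 → I
E(4)−O(14): -10≡16 → Q
U(20)−K(10): 10 → K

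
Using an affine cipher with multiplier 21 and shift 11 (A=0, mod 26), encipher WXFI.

W(22): 21·22+11=473≡5 → F
X(23): 21·23+11=494≡0 → A
F(5): 21·5+11=116≡12 → M
I(8): 21·8+11=179≡23 → X

FAMX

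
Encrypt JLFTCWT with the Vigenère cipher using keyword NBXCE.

Repeat the key across the message: NBXCENB
J(9)+N(13): 22 → W
L(11)+B(1): 12 → M
F(5)+X(23): 28≡2 → C
T(19)+C(2): 21 → V
C(2)+E(4): 6 → G
W(22)+N(13): 35≡9 → J
T(19)+B(1): 20 → U

WMCVGJU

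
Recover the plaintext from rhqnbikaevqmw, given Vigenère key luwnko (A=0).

gnuaruzgiigyl

Repeat the key across the ciphertext: luwnkoluwnkol
r(17)−l(11): 6 → g
h(7)−u(20): -13≡13 → n
q(16)−w(22): -6≡20 → u
n(13)−n(13): 0 → a
b(1)−k(10): -9≡17 → r
i(8)−o(14): -6≡20 → u
k(10)−l(11): -1≡25 → z
a(0)−u(20): -20≡6 → g
e(4)−w(22): -18≡8 → i
v(21)−n(13): 8 → i
q(16)−k(10): 6 → g
m(12)−o(14): -2≡24 → y
w(22)−l(11): 11 → l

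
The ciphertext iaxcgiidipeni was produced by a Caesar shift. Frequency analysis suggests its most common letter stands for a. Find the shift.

The most frequent ciphertext letter is i (appears 5 times).
i is position 8; a is position 0.
Shift = 8.

8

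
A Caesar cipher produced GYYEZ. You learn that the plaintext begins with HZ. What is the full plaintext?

HZZFA

From the crib: G(6)−H(7)=-1≡25, so the shift is 25.
Subtract 25 from each ciphertext letter:
G(6): 6−25=-19≡7 → H
Y(24): 24−25=-1≡25 → Z
Y(24): 24−25=-1≡25 → Z
E(4): 4−25=-21≡5 → F
Z(25): 25−25=0 → A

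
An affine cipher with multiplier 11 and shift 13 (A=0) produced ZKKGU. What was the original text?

UVVXD

The inverse of 11 mod 26 is 19, since 11·19=209≡1. Apply D(y)=19·(y−13) mod 26:
Z(25): 19·(25−13)=228≡20 → U
K(10): 19·(10−13)=-57≡21 → V
K(10): 19·(10−13)=-57≡21 → V
G(6): 19·(6−13)=-133≡23 → X
U(20): 19·(20−13)=133≡3 → D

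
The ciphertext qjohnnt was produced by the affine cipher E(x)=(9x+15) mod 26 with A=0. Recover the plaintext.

The inverse of 9 mod 26 is 3, since 9·3=27≡1. Apply D(y)=3·(y−15) mod 26:
q(16): 3·(16−15)=3 → d
j(9): 3·(9−15)=-18≡8 → i
o(14): 3·(14−15)=-3≡23 → x
h(7): 3·(7−15)=-24≡2 → c
n(13): 3·(13−15)=-6≡20 → u
n(13): 3·(13−15)=-6≡20 → u
t(19): 3·(19−15)=12 → m

dixcuum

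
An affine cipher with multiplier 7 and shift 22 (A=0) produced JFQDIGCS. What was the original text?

NFOBYUMS

The inverse of 7 mod 26 is 15, since 7·15=105≡1. Apply D(y)=15·(y−22) mod 26:
J(9): 15·(9−22)=-195≡13 → N
F(5): 15·(5−22)=-255≡5 → F
Q(16): 15·(16−22)=-90≡14 → O
D(3): 15·(3−22)=-285≡1 → B
I(8): 15·(8−22)=-210≡24 → Y
G(6): 15·(6−22)=-240≡20 → U
C(2): 15·(2−22)=-300≡12 → M
S(18): 15·(18−22)=-60≡18 → S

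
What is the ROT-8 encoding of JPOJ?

RXWR

J(9): 9+8=17 → R
P(15): 15+8=23 → X
O(14): 14+8=22 → W
J(9): 9+8=17 → R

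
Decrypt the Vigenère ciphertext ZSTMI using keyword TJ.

GJADP

Repeat the key across the ciphertext: TJTJT
Z(25)−T(19): 6 → G
S(18)−J(9): 9 → J
T(19)−T(19): 0 → A
M(12)−J(9): 3 → D
I(8)−T(19): -11≡15 → P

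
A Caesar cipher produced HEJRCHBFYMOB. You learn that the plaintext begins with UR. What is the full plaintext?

URWEPUOSLZBO

From the crib: H(7)−U(20)=-13≡13, so the shift is 13.
Subtract 13 from each ciphertext letter:
H(7): 7−13=-6≡20 → U
E(4): 4−13=-9≡17 → R
J(9): 9−13=-4≡22 → W
R(17): 17−13=4 → E
C(2): 2−13=-11≡15 → P
H(7): 7−13=-6≡20 → U
B(1): 1−13=-12≡14 → O
F(5): 5−13=-8≡18 → S
Y(24): 24−13=11 → L
M(12): 12−13=-1≡25 → Z
O(14): 14−13=1 → B
B(1): 1−13=-12≡14 → O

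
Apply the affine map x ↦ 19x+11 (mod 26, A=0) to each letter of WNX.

W(22): 19·22+11=429≡13 → N
N(13): 19·13+11=258≡24 → Y
X(23): 19·23+11=448≡6 → G

NYG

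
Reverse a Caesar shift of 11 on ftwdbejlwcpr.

uilsqtyalreg

f(5): 5−11=-6≡20 → u
t(19): 19−11=8 → i
w(22): 22−11=11 → l
d(3): 3−11=-8≡18 → s
b(1): 1−11=-10≡16 → q
e(4): 4−11=-7≡19 → t
j(9): 9−11=-2≡24 → y
l(11): 11−11=0 → a
w(22): 22−11=11 → l
c(2): 2−11=-9≡17 → r
p(15): 15−11=4 → e
r(17): 17−11=6 → g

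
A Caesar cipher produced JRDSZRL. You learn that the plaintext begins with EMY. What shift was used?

From the crib: J(9)−E(4)=5, so the shift is 5.

5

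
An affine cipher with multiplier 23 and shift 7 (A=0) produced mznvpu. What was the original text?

The inverse of 23 mod 26 is 17, since 23·17=391≡1. Apply D(y)=17·(y−7) mod 26:
m(12): 17·(12−7)=85≡7 → h
z(25): 17·(25−7)=306≡20 → u
n(13): 17·(13−7)=102≡24 → y
v(21): 17·(21−7)=238≡4 → e
p(15): 17·(15−7)=136≡6 → g
u(20): 17·(20−7)=221≡13 → n

huyegn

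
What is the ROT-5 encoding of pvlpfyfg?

uaqukdkl

p(15): 15+5=20 → u
v(21): 21+5=26≡0 → a
l(11): 11+5=16 → q
p(15): 15+5=20 → u
f(5): 5+5=10 → k
y(24): 24+5=29≡3 → d
f(5): 5+5=10 → k
g(6): 6+5=11 → l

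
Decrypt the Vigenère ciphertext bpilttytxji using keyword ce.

Repeat the key across the ciphertext: cececececec
b(1)−c(2): -1≡25 → z
p(15)−e(4): 11 → l
i(8)−c(2): 6 → g
l(11)−e(4): 7 → h
t(19)−c(2): 17 → r
t(19)−e(4): 15 → p
y(24)−c(2): 22 → w
t(19)−e(4): 15 → p
x(23)−c(2): 21 → v
j(9)−e(4): 5 → f
i(8)−c(2): 6 → g

zlghrpwpvfg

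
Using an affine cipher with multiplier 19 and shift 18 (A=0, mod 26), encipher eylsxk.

e(4): 19·4+18=94≡16 → q
y(24): 19·24+18=474≡6 → g
l(11): 19·11+18=227≡19 → t
s(18): 19·18+18=360≡22 → w
x(23): 19·23+18=455≡13 → n
k(10): 19·10+18=208≡0 → a

qgtwna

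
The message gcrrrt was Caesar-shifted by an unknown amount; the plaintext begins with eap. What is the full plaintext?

eapppr

From the crib: g(6)−e(4)=2, so the shift is 2.
Subtract 2 from each ciphertext letter:
g(6): 6−2=4 → e
c(2): 2−2=0 → a
r(17): 17−2=15 → p
r(17): 17−2=15 → p
r(17): 17−2=15 → p
t(19): 19−2=17 → r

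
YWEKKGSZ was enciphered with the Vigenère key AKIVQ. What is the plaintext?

YMWPUGIR

Repeat the key across the ciphertext: AKIVQAKI
Y(24)−A(0): 24 → Y
W(22)−K(10): 12 → M
E(4)−I(8): -4≡22 → W
K(10)−V(21): -11≡15 → P
K(10)−Q(16): -6≡20 → U
G(6)−A(0): 6 → G
S(18)−K(10): 8 → I
Z(25)−I(8): 17 → R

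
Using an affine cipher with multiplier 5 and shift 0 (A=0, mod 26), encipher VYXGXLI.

BQLELDO

V(21): 5·21+0=105≡1 → B
Y(24): 5·24+0=120≡16 → Q
X(23): 5·23+0=115≡11 → L
G(6): 5·6+0=30≡4 → E
X(23): 5·23+0=115≡11 → L
L(11): 5·11+0=55≡3 → D
I(8): 5·8+0=40≡14 → O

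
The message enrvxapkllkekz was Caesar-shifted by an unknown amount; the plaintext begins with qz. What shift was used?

From the crib: e(4)−q(16)=-12≡14, so the shift is 14.

14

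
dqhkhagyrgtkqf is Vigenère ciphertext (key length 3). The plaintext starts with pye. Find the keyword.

osd

Subtract each crib letter from the matching ciphertext letter (mod 26):
d(3)−p(15)=-12≡14 → o
q(16)−y(24)=-8≡18 → s
h(7)−e(4)=3 → d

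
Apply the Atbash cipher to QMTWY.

JNGDB

Q(16) → J(9)
M(12) → N(13)
T(19) → G(6)
W(22) → D(3)
Y(24) → B(1)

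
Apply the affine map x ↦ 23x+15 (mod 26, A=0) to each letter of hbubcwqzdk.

h(7): 23·7+15=176≡20 → u
b(1): 23·1+15=38≡12 → m
u(20): 23·20+15=475≡7 → h
b(1): 23·1+15=38≡12 → m
c(2): 23·2+15=61≡9 → j
w(22): 23·22+15=521≡1 → b
q(16): 23·16+15=383≡19 → t
z(25): 23·25+15=590≡18 → s
d(3): 23·3+15=84≡6 → g
k(10): 23·10+15=245≡11 → l

umhmjbtsgl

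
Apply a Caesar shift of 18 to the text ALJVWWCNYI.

A(0): 0+18=18 → S
L(11): 11+18=29≡3 → D
J(9): 9+18=27≡1 → B
V(21): 21+18=39≡13 → N
W(22): 22+18=40≡14 → O
W(22): 22+18=40≡14 → O
C(2): 2+18=20 → U
N(13): 13+18=31≡5 → F
Y(24): 24+18=42≡16 → Q
I(8): 8+18=26≡0 → A

SDBNOOUFQA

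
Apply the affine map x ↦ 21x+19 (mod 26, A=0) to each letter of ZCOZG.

YJBYP

Z(25): 21·25+19=544≡24 → Y
C(2): 21·2+19=61≡9 → J
O(14): 21·14+19=313≡1 → B
Z(25): 21·25+19=544≡24 → Y
G(6): 21·6+19=145≡15 → P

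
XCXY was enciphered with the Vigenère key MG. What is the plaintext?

LWLS

Repeat the key across the ciphertext: MGMG
X(23)−M(12): 11 → L
C(2)−G(6): -4≡22 → W
X(23)−M(12): 11 → L
Y(24)−G(6): 18 → S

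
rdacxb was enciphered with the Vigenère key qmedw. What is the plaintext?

Repeat the key across the ciphertext: qmedwq
r(17)−q(16): 1 → b
d(3)−m(12): -9≡17 → r
a(0)−e(4): -4≡22 → w
c(2)−d(3): -1≡25 → z
x(23)−w(22): 1 → b
b(1)−q(16): -15≡11 → l

brwzbl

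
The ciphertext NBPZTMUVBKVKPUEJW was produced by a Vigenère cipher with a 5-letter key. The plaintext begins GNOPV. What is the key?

Subtract each crib letter from the matching ciphertext letter (mod 26):
N(13)−G(6)=7 → H
B(1)−N(13)=-12≡14 → O
P(15)−O(14)=1 → B
Z(25)−P(15)=10 → K
T(19)−V(21)=-2≡24 → Y

HOBKY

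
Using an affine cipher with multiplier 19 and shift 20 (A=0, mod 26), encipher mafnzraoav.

m(12): 19·12+20=248≡14 → o
a(0): 19·0+20=20 → u
f(5): 19·5+20=115≡11 → l
n(13): 19·13+20=267≡7 → h
z(25): 19·25+20=495≡1 → b
r(17): 19·17+20=343≡5 → f
a(0): 19·0+20=20 → u
o(14): 19·14+20=286≡0 → a
a(0): 19·0+20=20 → u
v(21): 19·21+20=419≡3 → d

oulhbfuaud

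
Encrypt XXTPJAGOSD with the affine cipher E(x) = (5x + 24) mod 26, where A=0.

X(23): 5·23+24=139≡9 → J
X(23): 5·23+24=139≡9 → J
T(19): 5·19+24=119≡15 → P
P(15): 5·15+24=99≡21 → V
J(9): 5·9+24=69≡17 → R
A(0): 5·0+24=24 → Y
G(6): 5·6+24=54≡2 → C
O(14): 5·14+24=94≡16 → Q
S(18): 5·18+24=114≡10 → K
D(3): 5·3+24=39≡13 → N

JJPVRYCQKN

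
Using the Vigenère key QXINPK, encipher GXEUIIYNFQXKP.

Repeat the key across the message: QXINPKQXINPKQ
G(6)+Q(16): 22 → W
X(23)+X(23): 46≡20 → U
E(4)+I(8): 12 → M
U(20)+N(13): 33≡7 → H
I(8)+P(15): 23 → X
I(8)+K(10): 18 → S
Y(24)+Q(16): 40≡14 → O
N(13)+X(23): 36≡10 → K
F(5)+I(8): 13 → N
Q(16)+N(13): 29≡3 → D
X(23)+P(15): 38≡12 → M
K(10)+K(10): 20 → U
P(15)+Q(16): 31≡5 → F

WUMHXSOKNDMUF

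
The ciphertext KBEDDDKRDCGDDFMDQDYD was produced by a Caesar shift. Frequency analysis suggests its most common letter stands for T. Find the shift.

10

The most frequent ciphertext letter is D (appears 9 times).
D is position 3; T is position 19.
Shift = -16≡10.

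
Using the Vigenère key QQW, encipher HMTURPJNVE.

Repeat the key across the message: QQWQQWQQWQ
H(7)+Q(16): 23 → X
M(12)+Q(16): 28≡2 → C
T(19)+W(22): 41≡15 → P
U(20)+Q(16): 36≡10 → K
R(17)+Q(16): 33≡7 → H
P(15)+W(22): 37≡11 → L
J(9)+Q(16): 25 → Z
N(13)+Q(16): 29≡3 → D
V(21)+W(22): 43≡17 → R
E(4)+Q(16): 20 → U

XCPKHLZDRU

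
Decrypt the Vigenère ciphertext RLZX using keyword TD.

YIGU

Repeat the key across the ciphertext: TDTD
R(17)−T(19): -2≡24 → Y
L(11)−D(3): 8 → I
Z(25)−T(19): 6 → G
X(23)−D(3): 20 → U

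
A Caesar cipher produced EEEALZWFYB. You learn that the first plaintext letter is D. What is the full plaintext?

From the crib: E(4)−D(3)=1, so the shift is 1.
Subtract 1 from each ciphertext letter:
E(4): 4−1=3 → D
E(4): 4−1=3 → D
E(4): 4−1=3 → D
A(0): 0−1=-1≡25 → Z
L(11): 11−1=10 → K
Z(25): 25−1=24 → Y
W(22): 22−1=21 → V
F(5): 5−1=4 → E
Y(24): 24−1=23 → X
B(1): 1−1=0 → A

DDDZKYVEXA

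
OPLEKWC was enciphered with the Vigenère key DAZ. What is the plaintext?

Repeat the key across the ciphertext: DAZDAZD
O(14)−D(3): 11 → L
P(15)−A(0): 15 → P
L(11)−Z(25): -14≡12 → M
E(4)−D(3): 1 → B
K(10)−A(0): 10 → K
W(22)−Z(25): -3≡23 → X
C(2)−D(3): -1≡25 → Z

LPMBKXZ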